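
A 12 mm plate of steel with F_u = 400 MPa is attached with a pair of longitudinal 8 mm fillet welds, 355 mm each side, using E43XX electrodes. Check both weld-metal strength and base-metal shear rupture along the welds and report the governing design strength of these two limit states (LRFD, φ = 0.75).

E43XX → F_EXX = 430 MPa.
t_e = 0.707 × 8 = 5.656 mm; L = 710 mm.
Weld metal: φR_n = 0.75 × 0.6 × 430 × 5.656 × 710 × 10⁻³ = 777 kN.
Base metal (shear rupture): φR_n = 0.75 × 0.6 × 400 × 12 × 710 × 10⁻³ = 1534 kN.
Governing: weld metal.

φR_n ≈ 777 kN (weld metal governs)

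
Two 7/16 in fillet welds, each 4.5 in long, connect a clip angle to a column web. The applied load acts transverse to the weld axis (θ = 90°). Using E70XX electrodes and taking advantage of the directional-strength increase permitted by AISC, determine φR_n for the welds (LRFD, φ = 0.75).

E70XX → F_EXX = 70 ksi.
t_e = 0.707 × 0.4375 = 0.3093 in; A_we = 0.3093 × 9 = 2.784 in².
Directional factor: 1.0 + 0.5 sin^1.5(90°) = 1.5.
F_nw = 0.6 × 70 × 1.5 = 63 ksi.
φR_n = 0.75 × 63 × 2.784 = 131.5 kips.

φR_n ≈ 132 kips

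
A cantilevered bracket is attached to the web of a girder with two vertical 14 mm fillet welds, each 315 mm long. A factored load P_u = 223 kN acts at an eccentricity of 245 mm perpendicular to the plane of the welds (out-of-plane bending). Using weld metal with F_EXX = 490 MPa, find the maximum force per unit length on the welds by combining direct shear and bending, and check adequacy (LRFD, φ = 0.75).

f_max ≈ 1690 N/mm; adequate

L_w = 2 × 315 = 630 mm; section modulus (unit throat) S = 2 × L²/6 = 33080 mm².
Direct shear f_v = P/L_w = 223×10³/630 = 354 N/mm.
Moment M = P × e = 223×10³ × 245 = 54635000 N·mm; bending f_b = M/S = 1652 N/mm.
f_max = √(f_v² + f_b²) = √(354² + 1652²) = 1689 N/mm.
φr_n = 0.75 × 0.6 × 490 × (0.707 × 14) = 2183 N/mm → adequate.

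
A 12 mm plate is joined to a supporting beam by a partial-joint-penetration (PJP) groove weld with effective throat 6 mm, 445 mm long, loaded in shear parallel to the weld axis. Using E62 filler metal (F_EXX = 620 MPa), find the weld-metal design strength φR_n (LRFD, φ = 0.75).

Effective throat (given) t_e = 6 mm.
A_we = 6 × 445 = 2670 mm².
F_nw = 0.6 F_EXX = 372 MPa.
φR_n = 0.75 × 372 × 2670 × 10⁻³ = 744.9 kN.

φR_n ≈ 745 kN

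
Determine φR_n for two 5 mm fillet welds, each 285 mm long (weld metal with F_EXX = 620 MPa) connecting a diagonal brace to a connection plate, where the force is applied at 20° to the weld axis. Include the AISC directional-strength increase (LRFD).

φR_n ≈ 618 kN

t_e = 0.707 × 5 = 3.535 mm; A_we = 3.535 × 570 = 2015 mm².
Directional factor: 1.0 + 0.5 sin^1.5(20°) = 1.1.
F_nw = 0.6 × 620 × 1.1 = 409.2 MPa.
φR_n = 0.75 × 409.2 × 2015 × 10⁻³ = 618.4 kN.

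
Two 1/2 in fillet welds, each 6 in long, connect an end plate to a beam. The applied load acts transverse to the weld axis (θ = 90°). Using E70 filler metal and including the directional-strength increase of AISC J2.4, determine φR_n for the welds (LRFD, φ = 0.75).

φR_n ≈ 200 kip

E70XX → F_EXX = 70 ksi.
t_e = 0.707 × 0.5 = 0.3535 in; A_we = 0.3535 × 12 = 4.242 in².
Directional factor: 1.0 + 0.5 sin^1.5(90°) = 1.5.
F_nw = 0.6 × 70 × 1.5 = 63 ksi.
φR_n = 0.75 × 63 × 4.242 = 200.4 kip.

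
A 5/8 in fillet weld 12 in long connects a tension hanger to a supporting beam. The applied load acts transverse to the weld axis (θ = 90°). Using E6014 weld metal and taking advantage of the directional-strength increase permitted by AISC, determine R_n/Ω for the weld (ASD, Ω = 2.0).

E60XX → F_EXX = 60 ksi.
t_e = 0.707 × 0.625 = 0.4419 in; A_we = 0.4419 × 12 = 5.302 in².
Directional factor: 1.0 + 0.5 sin^1.5(90°) = 1.5.
F_nw = 0.6 × 60 × 1.5 = 54 ksi.
R_n/Ω = (54 × 5.302) / 2.0 = 143.2 kip.

R_n/Ω ≈ 143 kip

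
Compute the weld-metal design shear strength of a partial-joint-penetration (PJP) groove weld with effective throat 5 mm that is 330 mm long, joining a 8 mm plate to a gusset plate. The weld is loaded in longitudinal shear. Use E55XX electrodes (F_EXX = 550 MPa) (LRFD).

Effective throat (given) t_e = 5 mm.
A_we = 5 × 330 = 1650 mm².
F_nw = 0.6 F_EXX = 330 MPa.
φR_n = 0.75 × 330 × 1650 × 10⁻³ = 408.4 kN.

φR_n ≈ 408 kN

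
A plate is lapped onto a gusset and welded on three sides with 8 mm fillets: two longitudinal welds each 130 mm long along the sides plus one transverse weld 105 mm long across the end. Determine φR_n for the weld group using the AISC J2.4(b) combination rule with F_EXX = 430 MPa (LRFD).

t_e = 0.707 × 8 = 5.656 mm.
R_nwl = 0.6 × 430 × 5.656 × 260 × 10⁻³ = 379.4 kN (longitudinal, 2 welds).
R_nwt = 0.6 × 430 × 5.656 × 105 × 10⁻³ = 153.2 kN (transverse, base value).
(i) R_nwl + R_nwt = 532.6 kN; (ii) 0.85 R_nwl + 1.5 R_nwt = 552.3 kN.
R_n = max = 552.3 kN [governs: (ii)]; φR_n = 414.2 kN.

φR_n ≈ 414 kN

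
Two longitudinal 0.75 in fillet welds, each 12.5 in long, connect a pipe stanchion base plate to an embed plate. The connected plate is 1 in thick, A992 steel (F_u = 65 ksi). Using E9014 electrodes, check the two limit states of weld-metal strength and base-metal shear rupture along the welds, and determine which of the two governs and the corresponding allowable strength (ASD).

R_n/Ω ≈ 358 kips (weld metal governs)

E90XX → F_EXX = 90 ksi.
t_e = 0.707 × 0.75 = 0.5302 in; L = 25 in.
Weld metal: R_n/Ω = (1/2.0) × 0.6 × 90 × 0.5302 × 25 = 357.9 kips.
Base metal (shear rupture): R_n/Ω = (1/2.0) × 0.6 × 65 × 1 × 25 = 487.5 kips.
Governing: weld metal.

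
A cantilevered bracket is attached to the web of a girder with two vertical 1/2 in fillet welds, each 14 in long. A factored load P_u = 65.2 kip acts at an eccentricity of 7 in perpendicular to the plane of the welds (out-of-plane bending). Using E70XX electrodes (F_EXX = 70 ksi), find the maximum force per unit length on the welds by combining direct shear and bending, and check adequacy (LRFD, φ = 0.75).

f_max ≈ 7.36 kip/in; adequate

L_w = 2 × 14 = 28 in; section modulus (unit throat) S = 2 × L²/6 = 65.33 in².
Direct shear f_v = P/L_w = 65.2/28 = 2.329 kip/in.
Moment M = P × e = 65.2 × 7 = 456.4 kip·in; bending f_b = M/S = 6.986 kip/in.
f_max = √(f_v² + f_b²) = √(2.329² + 6.986²) = 7.364 kip/in.
φr_n = 0.75 × 0.6 × 70 × (0.707 × 0.5) = 11.14 kip/in → adequate.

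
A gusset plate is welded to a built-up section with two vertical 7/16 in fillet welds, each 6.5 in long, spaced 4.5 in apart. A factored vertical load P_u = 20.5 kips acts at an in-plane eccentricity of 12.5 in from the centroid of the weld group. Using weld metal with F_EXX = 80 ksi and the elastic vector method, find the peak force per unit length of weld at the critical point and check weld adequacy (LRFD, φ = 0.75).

Total weld length L_w = 13 in. Treat welds as unit-width lines.
Polar moment about centroid: J = 2[d³/12 + d(b/2)²] = 2[6.5³/12 + 6.5×2.25²] = 111.6 in³.
Direct shear f_v = P/L_w = 20.5 / 13 = 1.577 kip/in (vertical).
Torsion M = P·e = 20.5 × 12.5 = 256.25 kip·in.
Critical point at (x, y) = (2.25, 3.25) from centroid. f_tx = M·y/J = 7.464 kip/in; f_ty = M·x/J = 5.167 kip/in.
Resultant f_max = √[f_tx² + (f_v + f_ty)²] = √[7.464² + (1.577 + 5.167)²] = 10.06 kip/in.
Capacity per unit length: φr_n = 0.75 × 0.6 × 80 × (0.707 × 0.4375) = 11.14 kip/in.
10.06 ≤ 11.14 → adequate.

f_max ≈ 10.1 kip/in; adequate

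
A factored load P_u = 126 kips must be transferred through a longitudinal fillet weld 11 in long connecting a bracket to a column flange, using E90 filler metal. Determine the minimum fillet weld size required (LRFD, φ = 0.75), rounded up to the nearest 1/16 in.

E90XX → F_EXX = 90 ksi.
Total weld length L = 11 in.
Required throat t_e = P_u / (φ × 0.6 F_EXX × L) = 126 / (0.75 × 0.6 × 90 × 11) = 0.2828 in.
Required leg w = t_e / 0.707 = 0.4 in → use 7/16 in.

w = 7/16 in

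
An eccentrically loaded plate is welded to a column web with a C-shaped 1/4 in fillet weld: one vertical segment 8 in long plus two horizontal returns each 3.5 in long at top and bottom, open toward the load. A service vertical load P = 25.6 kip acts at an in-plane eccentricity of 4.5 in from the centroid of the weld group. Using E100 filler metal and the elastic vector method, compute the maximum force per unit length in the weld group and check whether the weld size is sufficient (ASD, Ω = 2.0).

f_max ≈ 4.39 kip/in; adequate

E100XX → F_EXX = 100 ksi.
Total weld length L_w = 15 in. Treat welds as unit-width lines.
Centroid: x̄ = 2×3.5×1.75 / 15 = 0.8167 in from the vertical weld.
Polar moment about centroid: J = I_x + I_y = [8³/12 + 2×3.5×4²] + [8×0.8167² + 2(3.5³/12 + 3.5×0.9333²)] = 173.2 in³.
Direct shear f_v = P/L_w = 25.6 / 15 = 1.707 kip/in (vertical).
Torsion M = P·e = 25.6 × 4.5 = 115.2 kip·in.
Critical point at (x, y) = (2.683, 4) from centroid. f_tx = M·y/J = 2.66 kip/in; f_ty = M·x/J = 1.784 kip/in.
Resultant f_max = √[f_tx² + (f_v + f_ty)²] = √[2.66² + (1.707 + 1.784)²] = 4.389 kip/in.
Capacity per unit length: r_n/Ω = (1/2.0) × 0.6 × 100 × (0.707 × 0.25) = 5.302 kip/in.
4.389 ≤ 5.302 → adequate.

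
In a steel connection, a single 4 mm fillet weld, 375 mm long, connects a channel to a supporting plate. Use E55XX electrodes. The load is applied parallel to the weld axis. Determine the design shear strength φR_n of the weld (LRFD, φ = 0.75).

φR_n ≈ 262 kN

E55XX → F_EXX = 550 MPa.
Effective throat t_e = 0.707 × 4 = 2.828 mm.
Total length L = 375 mm; A_we = 2.828 × 375 = 1060 mm².
F_nw = 0.6 F_EXX = 0.6 × 550 = 330 MPa.
φR_n = 0.75 × 330 × 1060 × 10⁻³ = 262.5 kN.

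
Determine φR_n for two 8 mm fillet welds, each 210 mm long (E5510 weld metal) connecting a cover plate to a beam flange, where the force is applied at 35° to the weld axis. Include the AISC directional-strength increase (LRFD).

φR_n ≈ 716 kN

E55XX → F_EXX = 550 MPa.
t_e = 0.707 × 8 = 5.656 mm; A_we = 5.656 × 420 = 2376 mm².
Directional factor: 1.0 + 0.5 sin^1.5(35°) = 1.217.
F_nw = 0.6 × 550 × 1.217 = 401.7 MPa.
φR_n = 0.75 × 401.7 × 2376 × 10⁻³ = 715.6 kN.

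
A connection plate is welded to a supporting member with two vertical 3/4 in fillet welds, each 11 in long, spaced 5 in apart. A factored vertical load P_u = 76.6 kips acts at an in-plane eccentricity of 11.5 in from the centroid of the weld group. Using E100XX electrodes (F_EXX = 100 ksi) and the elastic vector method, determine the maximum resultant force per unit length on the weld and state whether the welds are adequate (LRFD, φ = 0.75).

Total weld length L_w = 22 in. Treat welds as unit-width lines.
Polar moment about centroid: J = 2[d³/12 + d(b/2)²] = 2[11³/12 + 11×2.5²] = 359.3 in³.
Direct shear f_v = P/L_w = 76.6 / 22 = 3.482 kip/in (vertical).
Torsion M = P·e = 76.6 × 11.5 = 880.9 kip·in.
Critical point at (x, y) = (2.5, 5.5) from centroid. f_tx = M·y/J = 13.48 kip/in; f_ty = M·x/J = 6.129 kip/in.
Resultant f_max = √[f_tx² + (f_v + f_ty)²] = √[13.48² + (3.482 + 6.129)²] = 16.56 kip/in.
Capacity per unit length: φr_n = 0.75 × 0.6 × 100 × (0.707 × 0.75) = 23.86 kip/in.
16.56 ≤ 23.86 → adequate.

f_max ≈ 16.6 kip/in; adequate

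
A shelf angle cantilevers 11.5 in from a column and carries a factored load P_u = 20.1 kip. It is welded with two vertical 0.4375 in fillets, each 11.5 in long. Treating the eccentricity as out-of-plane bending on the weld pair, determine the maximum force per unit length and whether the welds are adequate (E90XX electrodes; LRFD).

f_max ≈ 5.32 kip/in; adequate

E90XX → F_EXX = 90 ksi.
L_w = 2 × 11.5 = 23 in; section modulus (unit throat) S = 2 × L²/6 = 44.08 in².
Direct shear f_v = P/L_w = 20.1/23 = 0.8739 kip/in.
Moment M = P × e = 20.1 × 11.5 = 231.15 kip·in; bending f_b = M/S = 5.243 kip/in.
f_max = √(f_v² + f_b²) = √(0.8739² + 5.243²) = 5.316 kip/in.
φr_n = 0.75 × 0.6 × 90 × (0.707 × 0.4375) = 12.53 kip/in → adequate.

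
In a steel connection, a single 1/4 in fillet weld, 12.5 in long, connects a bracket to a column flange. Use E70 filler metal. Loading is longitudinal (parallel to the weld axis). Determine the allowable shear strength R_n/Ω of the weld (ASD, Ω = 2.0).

R_n/Ω ≈ 46.4 kips

E70XX → F_EXX = 70 ksi.
Effective throat t_e = 0.707 × 0.25 = 0.1767 in.
Total length L = 12.5 in; A_we = 0.1767 × 12.5 = 2.209 in².
F_nw = 0.6 F_EXX = 0.6 × 70 = 42 ksi.
R_n = 42 × 2.209 = 92.79 kips; R_n/Ω = 92.79/2.0 = 46.4 kips.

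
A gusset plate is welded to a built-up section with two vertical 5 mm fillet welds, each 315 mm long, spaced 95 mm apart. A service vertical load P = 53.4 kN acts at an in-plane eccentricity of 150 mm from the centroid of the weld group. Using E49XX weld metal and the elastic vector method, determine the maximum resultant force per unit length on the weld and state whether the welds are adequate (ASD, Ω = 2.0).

E49XX → F_EXX = 490 MPa.
Total weld length L_w = 630 mm. Treat welds as unit-width lines.
Polar moment about centroid: J = 2[d³/12 + d(b/2)²] = 2[315³/12 + 315×47.5²] = 6631000 mm³.
Direct shear f_v = P/L_w = 53.4×10³ / 630 = 84.76 N/mm (vertical).
Torsion M = P·e = 53.4×10³ × 150 = 8010000 N·mm.
Critical point at (x, y) = (47.5, 157.5) from centroid. f_tx = M·y/J = 190.3 N/mm; f_ty = M·x/J = 57.38 N/mm.
Resultant f_max = √[f_tx² + (f_v + f_ty)²] = √[190.3² + (84.76 + 57.38)²] = 237.5 N/mm.
Capacity per unit length: r_n/Ω = (1/2.0) × 0.6 × 490 × (0.707 × 5) = 519.6 N/mm.
237.5 ≤ 519.6 → adequate.

f_max ≈ 237 N/mm; adequate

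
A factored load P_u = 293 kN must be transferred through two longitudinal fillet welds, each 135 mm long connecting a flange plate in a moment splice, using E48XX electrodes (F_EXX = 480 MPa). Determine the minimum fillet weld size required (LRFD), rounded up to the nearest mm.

Total weld length L = 270 mm.
Required throat t_e = P_u / (φ × 0.6 F_EXX × L) = 293 / (0.75 × 0.6 × 480 × 270 × 10⁻³) = 5.024 mm.
Required leg w = t_e / 0.707 = 7.106 mm → use 8 mm.

w = 8 mm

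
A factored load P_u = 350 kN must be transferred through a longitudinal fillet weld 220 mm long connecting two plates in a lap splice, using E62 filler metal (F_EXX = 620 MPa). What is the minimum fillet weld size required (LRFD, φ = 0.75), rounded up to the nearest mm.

w = 9 mm

Total weld length L = 220 mm.
Required throat t_e = P_u / (φ × 0.6 F_EXX × L) = 350 / (0.75 × 0.6 × 620 × 220 × 10⁻³) = 5.702 mm.
Required leg w = t_e / 0.707 = 8.065 mm → use 9 mm.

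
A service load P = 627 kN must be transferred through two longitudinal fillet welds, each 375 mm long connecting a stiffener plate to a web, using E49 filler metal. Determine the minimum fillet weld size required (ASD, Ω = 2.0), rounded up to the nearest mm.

E49XX → F_EXX = 490 MPa.
Total weld length L = 750 mm.
Required throat t_e = P × Ω / (0.6 F_EXX × L) = 627 × 2.0 / (0.6 × 490 × 750 × 10⁻³) = 5.687 mm.
Required leg w = t_e / 0.707 = 8.044 mm → use 9 mm.

w = 9 mm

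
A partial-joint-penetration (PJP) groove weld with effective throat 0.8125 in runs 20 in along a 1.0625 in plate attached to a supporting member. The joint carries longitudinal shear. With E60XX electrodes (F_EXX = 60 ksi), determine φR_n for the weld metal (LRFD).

Effective throat (given) t_e = 0.8125 in.
A_we = 0.8125 × 20 = 16.25 in².
F_nw = 0.6 F_EXX = 36 ksi.
φR_n = 0.75 × 36 × 16.25 = 438.8 kip.

φR_n ≈ 439 kip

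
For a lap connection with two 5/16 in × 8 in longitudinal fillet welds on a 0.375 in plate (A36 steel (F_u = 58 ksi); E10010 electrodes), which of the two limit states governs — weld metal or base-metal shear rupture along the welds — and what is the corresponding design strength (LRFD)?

E100XX → F_EXX = 100 ksi.
t_e = 0.707 × 0.3125 = 0.2209 in; L = 16 in.
Weld metal: φR_n = 0.75 × 0.6 × 100 × 0.2209 × 16 = 159.1 kips.
Base metal (shear rupture): φR_n = 0.75 × 0.6 × 58 × 0.375 × 16 = 156.6 kips.
Governing: base-metal shear rupture.

φR_n ≈ 157 kips (base-metal shear rupture governs)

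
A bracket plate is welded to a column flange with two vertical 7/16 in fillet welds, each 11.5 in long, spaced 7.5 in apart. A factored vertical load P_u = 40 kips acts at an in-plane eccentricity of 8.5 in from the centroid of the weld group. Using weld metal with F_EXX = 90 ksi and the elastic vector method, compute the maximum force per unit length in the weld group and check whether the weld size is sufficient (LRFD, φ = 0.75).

f_max ≈ 5.2 kip/in; adequate

Total weld length L_w = 23 in. Treat welds as unit-width lines.
Polar moment about centroid: J = 2[d³/12 + d(b/2)²] = 2[11.5³/12 + 11.5×3.75²] = 576.9 in³.
Direct shear f_v = P/L_w = 40 / 23 = 1.739 kip/in (vertical).
Torsion M = P·e = 40 × 8.5 = 340 kip·in.
Critical point at (x, y) = (3.75, 5.75) from centroid. f_tx = M·y/J = 3.389 kip/in; f_ty = M·x/J = 2.21 kip/in.
Resultant f_max = √[f_tx² + (f_v + f_ty)²] = √[3.389² + (1.739 + 2.21)²] = 5.204 kip/in.
Capacity per unit length: φr_n = 0.75 × 0.6 × 90 × (0.707 × 0.4375) = 12.53 kip/in.
5.204 ≤ 12.53 → adequate.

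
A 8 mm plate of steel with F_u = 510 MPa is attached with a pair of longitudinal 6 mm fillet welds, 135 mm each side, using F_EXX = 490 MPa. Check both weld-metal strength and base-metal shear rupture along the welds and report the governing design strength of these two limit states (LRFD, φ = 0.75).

t_e = 0.707 × 6 = 4.242 mm; L = 270 mm.
Weld metal: φR_n = 0.75 × 0.6 × 490 × 4.242 × 270 × 10⁻³ = 252.5 kN.
Base metal (shear rupture): φR_n = 0.75 × 0.6 × 510 × 8 × 270 × 10⁻³ = 495.7 kN.
Governing: weld metal.

φR_n ≈ 253 kN (weld metal governs)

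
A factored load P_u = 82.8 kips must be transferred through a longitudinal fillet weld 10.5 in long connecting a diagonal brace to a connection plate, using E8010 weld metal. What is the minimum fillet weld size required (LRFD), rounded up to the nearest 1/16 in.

E80XX → F_EXX = 80 ksi.
Total weld length L = 10.5 in.
Required throat t_e = P_u / (φ × 0.6 F_EXX × L) = 82.8 / (0.75 × 0.6 × 80 × 10.5) = 0.219 in.
Required leg w = t_e / 0.707 = 0.3098 in → use 5/16 in.

w = 5/16 in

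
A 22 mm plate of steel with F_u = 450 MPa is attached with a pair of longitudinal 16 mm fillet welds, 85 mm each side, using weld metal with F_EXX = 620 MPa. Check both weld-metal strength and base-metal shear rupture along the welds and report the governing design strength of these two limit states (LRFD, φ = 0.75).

φR_n ≈ 537 kN (weld metal governs)

t_e = 0.707 × 16 = 11.31 mm; L = 170 mm.
Weld metal: φR_n = 0.75 × 0.6 × 620 × 11.31 × 170 × 10⁻³ = 536.5 kN.
Base metal (shear rupture): φR_n = 0.75 × 0.6 × 450 × 22 × 170 × 10⁻³ = 757.4 kN.
Governing: weld metal.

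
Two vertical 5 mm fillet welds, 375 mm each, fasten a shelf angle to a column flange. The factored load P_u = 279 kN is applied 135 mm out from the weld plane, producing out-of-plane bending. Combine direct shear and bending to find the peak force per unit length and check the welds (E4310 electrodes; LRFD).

f_max ≈ 885 N/mm; NOT adequate

E43XX → F_EXX = 430 MPa.
L_w = 2 × 375 = 750 mm; section modulus (unit throat) S = 2 × L²/6 = 46880 mm².
Direct shear f_v = P/L_w = 279×10³/750 = 372 N/mm.
Moment M = P × e = 279×10³ × 135 = 37665000 N·mm; bending f_b = M/S = 803.5 N/mm.
f_max = √(f_v² + f_b²) = √(372² + 803.5²) = 885.5 N/mm.
φr_n = 0.75 × 0.6 × 430 × (0.707 × 5) = 684 N/mm → NOT adequate.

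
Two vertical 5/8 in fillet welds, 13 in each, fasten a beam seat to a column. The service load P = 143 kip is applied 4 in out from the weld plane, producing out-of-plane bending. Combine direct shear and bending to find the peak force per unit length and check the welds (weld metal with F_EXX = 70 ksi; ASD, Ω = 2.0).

L_w = 2 × 13 = 26 in; section modulus (unit throat) S = 2 × L²/6 = 56.33 in².
Direct shear f_v = P/L_w = 143/26 = 5.5 kip/in.
Moment M = P × e = 143 × 4 = 572 kip·in; bending f_b = M/S = 10.15 kip/in.
f_max = √(f_v² + f_b²) = √(5.5² + 10.15²) = 11.55 kip/in.
r_n/Ω = (1/2.0) × 0.6 × 70 × (0.707 × 0.625) = 9.279 kip/in → NOT adequate.

f_max ≈ 11.5 kip/in; NOT adequate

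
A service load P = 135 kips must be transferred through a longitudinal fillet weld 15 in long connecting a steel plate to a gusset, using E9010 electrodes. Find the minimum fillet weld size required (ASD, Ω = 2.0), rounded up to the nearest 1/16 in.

E90XX → F_EXX = 90 ksi.
Total weld length L = 15 in.
Required throat t_e = P × Ω / (0.6 F_EXX × L) = 135 × 2.0 / (0.6 × 90 × 15) = 0.3333 in.
Required leg w = t_e / 0.707 = 0.4715 in → use 1/2 in.

w = 1/2 in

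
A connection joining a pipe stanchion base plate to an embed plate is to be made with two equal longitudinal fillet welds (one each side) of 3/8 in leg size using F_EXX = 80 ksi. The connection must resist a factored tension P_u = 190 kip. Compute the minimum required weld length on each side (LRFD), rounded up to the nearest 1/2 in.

Throat t_e = 0.707 × 0.375 = 0.2651 in.
φr_n = 0.75 × 0.6 × 80 × 0.2651 = 9.544 kip/in.
L_req = P_u / φr_n = 190 / 9.544 = 19.91 in total.
Per side: 19.91 / 2 = 9.953 in.
Round up → use L = 10 in on each side.

L = 10 in on each side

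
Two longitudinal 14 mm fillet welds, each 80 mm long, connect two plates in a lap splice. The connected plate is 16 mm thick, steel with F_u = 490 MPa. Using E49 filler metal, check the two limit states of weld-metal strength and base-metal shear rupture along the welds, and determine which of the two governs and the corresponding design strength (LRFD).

φR_n ≈ 349 kN (weld metal governs)

E49XX → F_EXX = 490 MPa.
t_e = 0.707 × 14 = 9.898 mm; L = 160 mm.
Weld metal: φR_n = 0.75 × 0.6 × 490 × 9.898 × 160 × 10⁻³ = 349.2 kN.
Base metal (shear rupture): φR_n = 0.75 × 0.6 × 490 × 16 × 160 × 10⁻³ = 564.5 kN.
Governing: weld metal.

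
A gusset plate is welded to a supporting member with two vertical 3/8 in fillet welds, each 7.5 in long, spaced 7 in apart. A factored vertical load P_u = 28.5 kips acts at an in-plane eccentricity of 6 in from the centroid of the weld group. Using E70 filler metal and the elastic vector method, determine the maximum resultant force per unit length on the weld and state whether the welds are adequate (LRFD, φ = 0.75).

E70XX → F_EXX = 70 ksi.
Total weld length L_w = 15 in. Treat welds as unit-width lines.
Polar moment about centroid: J = 2[d³/12 + d(b/2)²] = 2[7.5³/12 + 7.5×3.5²] = 254.1 in³.
Direct shear f_v = P/L_w = 28.5 / 15 = 1.9 kip/in (vertical).
Torsion M = P·e = 28.5 × 6 = 171 kip·in.
Critical point at (x, y) = (3.5, 3.75) from centroid. f_tx = M·y/J = 2.524 kip/in; f_ty = M·x/J = 2.356 kip/in.
Resultant f_max = √[f_tx² + (f_v + f_ty)²] = √[2.524² + (1.9 + 2.356)²] = 4.948 kip/in.
Capacity per unit length: φr_n = 0.75 × 0.6 × 70 × (0.707 × 0.375) = 8.351 kip/in.
4.948 ≤ 8.351 → adequate.

f_max ≈ 4.95 kip/in; adequate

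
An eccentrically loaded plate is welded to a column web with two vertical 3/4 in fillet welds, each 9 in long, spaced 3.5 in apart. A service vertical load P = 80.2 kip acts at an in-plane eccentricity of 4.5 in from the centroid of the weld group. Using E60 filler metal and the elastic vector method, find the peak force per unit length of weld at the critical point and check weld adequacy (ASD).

E60XX → F_EXX = 60 ksi.
Total weld length L_w = 18 in. Treat welds as unit-width lines.
Polar moment about centroid: J = 2[d³/12 + d(b/2)²] = 2[9³/12 + 9×1.75²] = 176.6 in³.
Direct shear f_v = P/L_w = 80.2 / 18 = 4.456 kip/in (vertical).
Torsion M = P·e = 80.2 × 4.5 = 360.9 kip·in.
Critical point at (x, y) = (1.75, 4.5) from centroid. f_tx = M·y/J = 9.195 kip/in; f_ty = M·x/J = 3.576 kip/in.
Resultant f_max = √[f_tx² + (f_v + f_ty)²] = √[9.195² + (4.456 + 3.576)²] = 12.21 kip/in.
Capacity per unit length: r_n/Ω = (1/2.0) × 0.6 × 60 × (0.707 × 0.75) = 9.544 kip/in.
12.21 > 9.544 → NOT adequate.

f_max ≈ 12.2 kip/in; NOT adequate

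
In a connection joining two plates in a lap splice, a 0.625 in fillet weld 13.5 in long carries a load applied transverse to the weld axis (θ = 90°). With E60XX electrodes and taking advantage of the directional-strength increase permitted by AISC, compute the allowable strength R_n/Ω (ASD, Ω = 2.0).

E60XX → F_EXX = 60 ksi.
t_e = 0.707 × 0.625 = 0.4419 in; A_we = 0.4419 × 13.5 = 5.965 in².
Directional factor: 1.0 + 0.5 sin^1.5(90°) = 1.5.
F_nw = 0.6 × 60 × 1.5 = 54 ksi.
R_n/Ω = (54 × 5.965) / 2.0 = 161.1 kip.

R_n/Ω ≈ 161 kip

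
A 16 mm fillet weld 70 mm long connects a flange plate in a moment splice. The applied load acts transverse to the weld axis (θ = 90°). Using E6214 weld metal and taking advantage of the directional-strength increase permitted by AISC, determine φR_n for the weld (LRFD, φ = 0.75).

E62XX → F_EXX = 620 MPa.
t_e = 0.707 × 16 = 11.31 mm; A_we = 11.31 × 70 = 791.8 mm².
Directional factor: 1.0 + 0.5 sin^1.5(90°) = 1.5.
F_nw = 0.6 × 620 × 1.5 = 558 MPa.
φR_n = 0.75 × 558 × 791.8 × 10⁻³ = 331.4 kN.

φR_n ≈ 331 kN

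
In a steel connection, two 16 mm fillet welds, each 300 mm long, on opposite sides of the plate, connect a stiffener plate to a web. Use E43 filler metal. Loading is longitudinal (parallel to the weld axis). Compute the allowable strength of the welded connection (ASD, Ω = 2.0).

E43XX → F_EXX = 430 MPa.
Effective throat t_e = 0.707 × 16 = 11.31 mm.
Total length L = 600 mm; A_we = 11.31 × 600 = 6787 mm².
F_nw = 0.6 F_EXX = 0.6 × 430 = 258 MPa.
R_n = 258 × 6787 × 10⁻³ = 1751 kN; R_n/Ω = 1751/2.0 = 875.5 kN.

R_n/Ω ≈ 876 kN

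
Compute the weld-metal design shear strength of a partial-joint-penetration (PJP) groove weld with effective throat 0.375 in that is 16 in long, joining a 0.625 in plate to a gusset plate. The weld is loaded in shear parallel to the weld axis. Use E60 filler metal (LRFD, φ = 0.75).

E60XX → F_EXX = 60 ksi.
Effective throat (given) t_e = 0.375 in.
A_we = 0.375 × 16 = 6 in².
F_nw = 0.6 F_EXX = 36 ksi.
φR_n = 0.75 × 36 × 6 = 162 kip.

φR_n ≈ 162 kip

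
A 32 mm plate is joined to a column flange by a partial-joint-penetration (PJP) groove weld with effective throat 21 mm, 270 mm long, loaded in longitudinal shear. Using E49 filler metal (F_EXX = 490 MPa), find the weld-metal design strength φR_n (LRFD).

φR_n ≈ 1250 kN

Effective throat (given) t_e = 21 mm.
A_we = 21 × 270 = 5670 mm².
F_nw = 0.6 F_EXX = 294 MPa.
φR_n = 0.75 × 294 × 5670 × 10⁻³ = 1250 kN.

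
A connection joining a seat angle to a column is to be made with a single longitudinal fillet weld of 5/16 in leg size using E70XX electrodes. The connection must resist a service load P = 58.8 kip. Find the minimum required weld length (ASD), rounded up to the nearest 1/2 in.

L = 13 in

E70XX → F_EXX = 70 ksi.
Throat t_e = 0.707 × 0.3125 = 0.2209 in.
r_n/Ω = (0.6 × 70 × 0.2209) / 2.0 = 4.64 kip/in.
L_req = P / (r_n/Ω) = 58.8 / 4.64 = 12.67 in total.
Round up → use L = 13 in.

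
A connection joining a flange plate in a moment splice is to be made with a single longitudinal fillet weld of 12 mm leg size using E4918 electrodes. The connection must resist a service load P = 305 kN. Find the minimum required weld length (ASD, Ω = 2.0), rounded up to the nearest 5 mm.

E49XX → F_EXX = 490 MPa.
Throat t_e = 0.707 × 12 = 8.484 mm.
r_n/Ω = (0.6 × 490 × 8.484) / 2.0 = 1247 N/mm = 1.247 kN/mm.
L_req = P / (r_n/Ω) = 305 / 1.247 = 244.6 mm total.
Round up → use L = 245 mm.

L = 245 mm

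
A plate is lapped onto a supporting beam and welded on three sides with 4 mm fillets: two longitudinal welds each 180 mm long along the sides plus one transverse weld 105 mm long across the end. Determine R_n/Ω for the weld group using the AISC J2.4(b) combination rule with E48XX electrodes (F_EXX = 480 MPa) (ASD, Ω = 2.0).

R_n/Ω ≈ 189 kN

t_e = 0.707 × 4 = 2.828 mm.
R_nwl = 0.6 × 480 × 2.828 × 360 × 10⁻³ = 293.2 kN (longitudinal, 2 welds).
R_nwt = 0.6 × 480 × 2.828 × 105 × 10⁻³ = 85.52 kN (transverse, base value).
(i) R_nwl + R_nwt = 378.7 kN; (ii) 0.85 R_nwl + 1.5 R_nwt = 377.5 kN.
R_n = max = 378.7 kN [governs: (i)]; R_n/Ω = 189.4 kN.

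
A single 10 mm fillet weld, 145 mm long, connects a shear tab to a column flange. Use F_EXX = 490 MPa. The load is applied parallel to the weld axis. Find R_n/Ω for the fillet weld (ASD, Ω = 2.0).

Effective throat t_e = 0.707 × 10 = 7.07 mm.
Total length L = 145 mm; A_we = 7.07 × 145 = 1025 mm².
F_nw = 0.6 F_EXX = 0.6 × 490 = 294 MPa.
R_n = 294 × 1025 × 10⁻³ = 301.4 kN; R_n/Ω = 301.4/2.0 = 150.7 kN.

R_n/Ω ≈ 151 kN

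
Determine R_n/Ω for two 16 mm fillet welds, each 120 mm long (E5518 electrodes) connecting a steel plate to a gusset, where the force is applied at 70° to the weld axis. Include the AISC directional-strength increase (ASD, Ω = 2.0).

E55XX → F_EXX = 550 MPa.
t_e = 0.707 × 16 = 11.31 mm; A_we = 11.31 × 240 = 2715 mm².
Directional factor: 1.0 + 0.5 sin^1.5(70°) = 1.455.
F_nw = 0.6 × 550 × 1.455 = 480.3 MPa.
R_n/Ω = (480.3 × 2715) / 2.0 × 10⁻³ = 652 kN.

R_n/Ω ≈ 652 kN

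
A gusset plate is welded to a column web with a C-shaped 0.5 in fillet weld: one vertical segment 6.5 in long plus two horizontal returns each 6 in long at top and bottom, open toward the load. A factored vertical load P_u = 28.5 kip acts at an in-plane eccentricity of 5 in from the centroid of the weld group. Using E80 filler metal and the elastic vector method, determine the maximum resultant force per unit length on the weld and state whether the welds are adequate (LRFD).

E80XX → F_EXX = 80 ksi.
Total weld length L_w = 18.5 in. Treat welds as unit-width lines.
Centroid: x̄ = 2×6×3 / 18.5 = 1.946 in from the vertical weld.
Polar moment about centroid: J = I_x + I_y = [6.5³/12 + 2×6×3.25²] + [6.5×1.946² + 2(6³/12 + 6×1.054²)] = 223.6 in³.
Direct shear f_v = P/L_w = 28.5 / 18.5 = 1.541 kip/in (vertical).
Torsion M = P·e = 28.5 × 5 = 142.5 kip·in.
Critical point at (x, y) = (4.054, 3.25) from centroid. f_tx = M·y/J = 2.071 kip/in; f_ty = M·x/J = 2.584 kip/in.
Resultant f_max = √[f_tx² + (f_v + f_ty)²] = √[2.071² + (1.541 + 2.584)²] = 4.615 kip/in.
Capacity per unit length: φr_n = 0.75 × 0.6 × 80 × (0.707 × 0.5) = 12.73 kip/in.
4.615 ≤ 12.73 → adequate.

f_max ≈ 4.62 kip/in; adequate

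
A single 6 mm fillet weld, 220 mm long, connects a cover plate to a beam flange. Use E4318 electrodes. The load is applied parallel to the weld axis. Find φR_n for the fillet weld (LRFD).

E43XX → F_EXX = 430 MPa.
Effective throat t_e = 0.707 × 6 = 4.242 mm.
Total length L = 220 mm; A_we = 4.242 × 220 = 933.2 mm².
F_nw = 0.6 F_EXX = 0.6 × 430 = 258 MPa.
φR_n = 0.75 × 258 × 933.2 × 10⁻³ = 180.6 kN.

φR_n ≈ 181 kN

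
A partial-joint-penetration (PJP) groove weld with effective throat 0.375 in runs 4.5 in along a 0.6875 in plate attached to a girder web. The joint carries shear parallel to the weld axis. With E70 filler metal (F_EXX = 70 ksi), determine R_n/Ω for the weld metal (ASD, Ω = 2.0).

Effective throat (given) t_e = 0.375 in.
A_we = 0.375 × 4.5 = 1.688 in².
F_nw = 0.6 F_EXX = 42 ksi.
R_n/Ω = (42 × 1.688) / 2.0 = 35.44 kip.

R_n/Ω ≈ 35.4 kip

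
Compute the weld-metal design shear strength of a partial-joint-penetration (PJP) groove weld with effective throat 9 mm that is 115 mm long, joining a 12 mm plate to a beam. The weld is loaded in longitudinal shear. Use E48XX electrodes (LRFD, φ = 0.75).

φR_n ≈ 224 kN

E48XX → F_EXX = 480 MPa.
Effective throat (given) t_e = 9 mm.
A_we = 9 × 115 = 1035 mm².
F_nw = 0.6 F_EXX = 288 MPa.
φR_n = 0.75 × 288 × 1035 × 10⁻³ = 223.6 kN.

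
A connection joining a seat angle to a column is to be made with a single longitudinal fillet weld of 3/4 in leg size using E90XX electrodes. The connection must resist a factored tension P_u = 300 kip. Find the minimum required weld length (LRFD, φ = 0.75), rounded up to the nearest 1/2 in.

L = 14 in

E90XX → F_EXX = 90 ksi.
Throat t_e = 0.707 × 0.75 = 0.5302 in.
φr_n = 0.75 × 0.6 × 90 × 0.5302 = 21.48 kip/in.
L_req = P_u / φr_n = 300 / 21.48 = 13.97 in total.
Round up → use L = 14 in.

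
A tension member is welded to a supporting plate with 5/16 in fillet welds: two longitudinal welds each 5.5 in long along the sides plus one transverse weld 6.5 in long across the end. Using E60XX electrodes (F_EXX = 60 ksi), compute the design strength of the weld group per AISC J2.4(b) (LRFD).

t_e = 0.707 × 0.3125 = 0.2209 in.
R_nwl = 0.6 × 60 × 0.2209 × 11 = 87.49 kips (longitudinal, 2 welds).
R_nwt = 0.6 × 60 × 0.2209 × 6.5 = 51.7 kips (transverse, base value).
(i) R_nwl + R_nwt = 139.2 kips; (ii) 0.85 R_nwl + 1.5 R_nwt = 151.9 kips.
R_n = max = 151.9 kips [governs: (ii)]; φR_n = 113.9 kips.

φR_n ≈ 114 kips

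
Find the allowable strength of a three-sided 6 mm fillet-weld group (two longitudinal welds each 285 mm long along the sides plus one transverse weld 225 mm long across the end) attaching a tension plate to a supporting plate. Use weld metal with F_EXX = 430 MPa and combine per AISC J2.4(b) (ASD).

R_n/Ω ≈ 450 kN

t_e = 0.707 × 6 = 4.242 mm.
R_nwl = 0.6 × 430 × 4.242 × 570 × 10⁻³ = 623.8 kN (longitudinal, 2 welds).
R_nwt = 0.6 × 430 × 4.242 × 225 × 10⁻³ = 246.2 kN (transverse, base value).
(i) R_nwl + R_nwt = 870.1 kN; (ii) 0.85 R_nwl + 1.5 R_nwt = 899.6 kN.
R_n = max = 899.6 kN [governs: (ii)]; R_n/Ω = 449.8 kN.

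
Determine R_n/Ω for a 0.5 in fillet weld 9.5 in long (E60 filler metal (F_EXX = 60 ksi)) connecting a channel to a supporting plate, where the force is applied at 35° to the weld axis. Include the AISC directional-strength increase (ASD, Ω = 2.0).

t_e = 0.707 × 0.5 = 0.3535 in; A_we = 0.3535 × 9.5 = 3.358 in².
Directional factor: 1.0 + 0.5 sin^1.5(35°) = 1.217.
F_nw = 0.6 × 60 × 1.217 = 43.82 ksi.
R_n/Ω = (43.82 × 3.358) / 2.0 = 73.58 kip.

R_n/Ω ≈ 73.6 kip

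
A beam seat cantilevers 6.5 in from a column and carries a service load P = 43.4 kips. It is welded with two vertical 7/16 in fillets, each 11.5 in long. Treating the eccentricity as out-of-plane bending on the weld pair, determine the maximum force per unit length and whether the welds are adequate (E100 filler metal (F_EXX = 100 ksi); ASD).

f_max ≈ 6.67 kip/in; adequate

L_w = 2 × 11.5 = 23 in; section modulus (unit throat) S = 2 × L²/6 = 44.08 in².
Direct shear f_v = P/L_w = 43.4/23 = 1.887 kip/in.
Moment M = P × e = 43.4 × 6.5 = 282.1 kip·in; bending f_b = M/S = 6.399 kip/in.
f_max = √(f_v² + f_b²) = √(1.887² + 6.399²) = 6.672 kip/in.
r_n/Ω = (1/2.0) × 0.6 × 100 × (0.707 × 0.4375) = 9.279 kip/in → adequate.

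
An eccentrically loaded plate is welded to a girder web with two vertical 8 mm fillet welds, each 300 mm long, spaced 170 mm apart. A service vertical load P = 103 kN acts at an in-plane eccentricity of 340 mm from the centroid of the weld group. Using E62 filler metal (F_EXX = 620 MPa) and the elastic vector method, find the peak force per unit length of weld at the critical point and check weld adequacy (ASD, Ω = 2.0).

f_max ≈ 782 N/mm; adequate

Total weld length L_w = 600 mm. Treat welds as unit-width lines.
Polar moment about centroid: J = 2[d³/12 + d(b/2)²] = 2[300³/12 + 300×85²] = 8835000 mm³.
Direct shear f_v = P/L_w = 103×10³ / 600 = 171.7 N/mm (vertical).
Torsion M = P·e = 103×10³ × 340 = 35020000 N·mm.
Critical point at (x, y) = (85, 150) from centroid. f_tx = M·y/J = 594.6 N/mm; f_ty = M·x/J = 336.9 N/mm.
Resultant f_max = √[f_tx² + (f_v + f_ty)²] = √[594.6² + (171.7 + 336.9)²] = 782.4 N/mm.
Capacity per unit length: r_n/Ω = (1/2.0) × 0.6 × 620 × (0.707 × 8) = 1052 N/mm.
782.4 ≤ 1052 → adequate.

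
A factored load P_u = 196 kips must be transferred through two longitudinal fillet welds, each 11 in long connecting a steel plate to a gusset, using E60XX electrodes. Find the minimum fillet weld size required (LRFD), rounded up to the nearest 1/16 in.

w = 1/2 in

E60XX → F_EXX = 60 ksi.
Total weld length L = 22 in.
Required throat t_e = P_u / (φ × 0.6 F_EXX × L) = 196 / (0.75 × 0.6 × 60 × 22) = 0.33 in.
Required leg w = t_e / 0.707 = 0.4667 in → use 1/2 in.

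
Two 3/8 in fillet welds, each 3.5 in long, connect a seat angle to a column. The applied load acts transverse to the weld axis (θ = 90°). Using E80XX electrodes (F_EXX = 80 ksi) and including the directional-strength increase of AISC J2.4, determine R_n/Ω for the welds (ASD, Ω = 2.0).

R_n/Ω ≈ 66.8 kip

t_e = 0.707 × 0.375 = 0.2651 in; A_we = 0.2651 × 7 = 1.856 in².
Directional factor: 1.0 + 0.5 sin^1.5(90°) = 1.5.
F_nw = 0.6 × 80 × 1.5 = 72 ksi.
R_n/Ω = (72 × 1.856) / 2.0 = 66.81 kip.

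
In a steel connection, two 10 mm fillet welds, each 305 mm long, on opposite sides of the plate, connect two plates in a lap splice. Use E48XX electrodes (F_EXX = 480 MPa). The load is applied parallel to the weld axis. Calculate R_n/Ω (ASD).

Effective throat t_e = 0.707 × 10 = 7.07 mm.
Total length L = 610 mm; A_we = 7.07 × 610 = 4313 mm².
F_nw = 0.6 F_EXX = 0.6 × 480 = 288 MPa.
R_n = 288 × 4313 × 10⁻³ = 1242 kN; R_n/Ω = 1242/2.0 = 621 kN.

R_n/Ω ≈ 621 kN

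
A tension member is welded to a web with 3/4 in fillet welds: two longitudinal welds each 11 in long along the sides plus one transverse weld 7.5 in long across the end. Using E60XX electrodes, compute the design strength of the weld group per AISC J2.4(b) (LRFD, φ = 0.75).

E60XX → F_EXX = 60 ksi.
t_e = 0.707 × 0.75 = 0.5302 in.
R_nwl = 0.6 × 60 × 0.5302 × 22 = 420 kip (longitudinal, 2 welds).
R_nwt = 0.6 × 60 × 0.5302 × 7.5 = 143.2 kip (transverse, base value).
(i) R_nwl + R_nwt = 563.1 kip; (ii) 0.85 R_nwl + 1.5 R_nwt = 571.7 kip.
R_n = max = 571.7 kip [governs: (ii)]; φR_n = 428.8 kip.

φR_n ≈ 429 kip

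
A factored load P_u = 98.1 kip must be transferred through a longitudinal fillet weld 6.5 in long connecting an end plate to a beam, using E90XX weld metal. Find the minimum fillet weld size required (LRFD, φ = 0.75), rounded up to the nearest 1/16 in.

E90XX → F_EXX = 90 ksi.
Total weld length L = 6.5 in.
Required throat t_e = P_u / (φ × 0.6 F_EXX × L) = 98.1 / (0.75 × 0.6 × 90 × 6.5) = 0.3726 in.
Required leg w = t_e / 0.707 = 0.5271 in → use 9/16 in.

w = 9/16 in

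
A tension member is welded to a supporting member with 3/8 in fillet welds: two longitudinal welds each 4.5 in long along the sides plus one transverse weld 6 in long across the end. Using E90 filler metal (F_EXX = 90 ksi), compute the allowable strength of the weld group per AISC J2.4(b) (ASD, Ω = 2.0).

R_n/Ω ≈ 119 kip

t_e = 0.707 × 0.375 = 0.2651 in.
R_nwl = 0.6 × 90 × 0.2651 × 9 = 128.9 kip (longitudinal, 2 welds).
R_nwt = 0.6 × 90 × 0.2651 × 6 = 85.9 kip (transverse, base value).
(i) R_nwl + R_nwt = 214.8 kip; (ii) 0.85 R_nwl + 1.5 R_nwt = 238.4 kip.
R_n = max = 238.4 kip [governs: (ii)]; R_n/Ω = 119.2 kip.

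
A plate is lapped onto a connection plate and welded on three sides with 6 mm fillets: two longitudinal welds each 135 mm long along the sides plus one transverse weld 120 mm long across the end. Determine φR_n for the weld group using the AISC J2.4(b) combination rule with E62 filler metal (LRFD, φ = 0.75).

E62XX → F_EXX = 620 MPa.
t_e = 0.707 × 6 = 4.242 mm.
R_nwl = 0.6 × 620 × 4.242 × 270 × 10⁻³ = 426.1 kN (longitudinal, 2 welds).
R_nwt = 0.6 × 620 × 4.242 × 120 × 10⁻³ = 189.4 kN (transverse, base value).
(i) R_nwl + R_nwt = 615.4 kN; (ii) 0.85 R_nwl + 1.5 R_nwt = 646.2 kN.
R_n = max = 646.2 kN [governs: (ii)]; φR_n = 484.7 kN.

φR_n ≈ 485 kN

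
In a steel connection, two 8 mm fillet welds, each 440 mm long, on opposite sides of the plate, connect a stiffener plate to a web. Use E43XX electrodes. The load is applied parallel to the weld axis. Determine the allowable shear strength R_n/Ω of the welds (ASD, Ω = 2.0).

R_n/Ω ≈ 642 kN

E43XX → F_EXX = 430 MPa.
Effective throat t_e = 0.707 × 8 = 5.656 mm.
Total length L = 880 mm; A_we = 5.656 × 880 = 4977 mm².
F_nw = 0.6 F_EXX = 0.6 × 430 = 258 MPa.
R_n = 258 × 4977 × 10⁻³ = 1284 kN; R_n/Ω = 1284/2.0 = 642.1 kN.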